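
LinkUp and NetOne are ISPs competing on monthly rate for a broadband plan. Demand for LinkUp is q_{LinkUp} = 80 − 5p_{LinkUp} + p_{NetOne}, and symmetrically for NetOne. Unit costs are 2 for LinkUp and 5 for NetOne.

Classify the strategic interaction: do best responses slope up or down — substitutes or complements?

LinkUp's profit: π = (p_{LinkUp} − 2)(80 − 5p_{LinkUp} + p_{NetOne}).
∂π/∂p_{LinkUp} = 90 − 10p_{LinkUp} + p_{NetOne} = 0 ⇒ p_{LinkUp} = 9 + 0.1p_{NetOne}.
The best-response slope dp_{LinkUp}/dp_{NetOne} = 0.1 > 0: the reaction function is upward-sloping, so the choices are strategic complements.

strategic complements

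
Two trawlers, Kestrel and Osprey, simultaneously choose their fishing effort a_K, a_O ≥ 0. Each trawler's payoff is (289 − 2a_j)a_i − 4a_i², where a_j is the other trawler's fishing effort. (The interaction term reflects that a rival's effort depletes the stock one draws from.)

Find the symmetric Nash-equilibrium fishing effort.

28.9

Kestrel's payoff is (289 − 2a_O)a_K − 4a_K².
∂π/∂a_K = 289 − 2a_O − 8a_K = 0, so a_K = 36.125 − 0.25a_O.
Setting a_K = a_O in the reaction function: a_K = 36.125 − 0.25a_K, so a_K = 36.125 / 1.25 = 28.9.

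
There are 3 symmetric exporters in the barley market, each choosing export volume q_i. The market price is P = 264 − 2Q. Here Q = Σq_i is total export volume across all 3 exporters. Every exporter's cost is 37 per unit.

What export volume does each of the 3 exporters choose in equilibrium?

28.375

A representative exporter's profit is π_i = q_i(264 − 2Q) − 37q_i, with Q = q_i + Σ_{j≠i} q_j.
First-order condition: 227 − 4q_i − 2Σ_{j≠i} q_j = 0.
With identical exporters, set every q_j = q: then 227 − 4q − 4q = 0, i.e. q = 227/8 = 28.375.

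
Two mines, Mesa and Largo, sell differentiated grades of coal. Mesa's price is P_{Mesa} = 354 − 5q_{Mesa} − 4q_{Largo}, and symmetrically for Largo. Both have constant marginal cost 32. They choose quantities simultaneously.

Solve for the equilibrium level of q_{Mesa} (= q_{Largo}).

Mine Mesa's profit: π = q_{Mesa}(354 − 5q_{Mesa} − 4q_{Largo}) − 32q_{Mesa}.
∂π/∂q_{Mesa} = 322 − 10q_{Mesa} − 4q_{Largo} = 0 ⇒ q_{Mesa} = 32.2 − 0.4q_{Largo}.
Setting q_{Mesa} = q_{Largo} in the reaction function: q_{Mesa} = 32.2 − 0.4q_{Mesa}, so q_{Mesa} = 32.2 / 1.4 = 23.

23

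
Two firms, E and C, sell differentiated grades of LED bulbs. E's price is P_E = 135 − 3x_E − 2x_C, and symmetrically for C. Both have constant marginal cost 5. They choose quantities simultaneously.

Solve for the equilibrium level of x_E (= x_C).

16.25

Firm E's profit: π = x_E(135 − 3x_E − 2x_C) − 5x_E.
∂π/∂x_E = 130 − 6x_E − 2x_C = 0 ⇒ x_E = 65/3 − (1/3)x_C.
The game is symmetric, so in equilibrium x_C = x_E: the reaction function gives (4/3)x_E = 65/3, hence x_E = 16.25.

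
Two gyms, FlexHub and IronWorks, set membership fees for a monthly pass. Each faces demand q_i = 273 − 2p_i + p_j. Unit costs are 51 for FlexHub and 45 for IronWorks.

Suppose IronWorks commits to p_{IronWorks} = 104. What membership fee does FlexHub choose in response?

119.75

FlexHub's profit: π = (p_{FlexHub} − 51)(273 − 2p_{FlexHub} + p_{IronWorks}).
∂π/∂p_{FlexHub} = 375 − 4p_{FlexHub} + p_{IronWorks} = 0 ⇒ p_{FlexHub} = 93.75 + 0.25p_{IronWorks}.
At p_{IronWorks} = 104: p_{FlexHub} = 93.75 + 0.25·104 = 119.75.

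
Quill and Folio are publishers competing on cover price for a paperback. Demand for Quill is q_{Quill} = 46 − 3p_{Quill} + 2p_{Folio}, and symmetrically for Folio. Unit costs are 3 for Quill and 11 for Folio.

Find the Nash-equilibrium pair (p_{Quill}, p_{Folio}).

15.25, 18.25

Quill's profit: π = (p_{Quill} − 3)(46 − 3p_{Quill} + 2p_{Folio}).
∂π/∂p_{Quill} = 55 − 6p_{Quill} + 2p_{Folio} = 0 ⇒ p_{Quill} = 55/6 + (1/3)p_{Folio}.
Similarly p_{Folio} = 79/6 + (1/3)p_{Quill}.
Substituting the second reaction function into the first: p_{Quill} = 55/6 + (1/3)(79/6 + (1/3)p_{Quill}), which gives (8/9)p_{Quill} = 122/9 ⇒ p_{Quill} = 15.25.
Then p_{Folio} = 79/6 + (1/3)·15.25 = 18.25.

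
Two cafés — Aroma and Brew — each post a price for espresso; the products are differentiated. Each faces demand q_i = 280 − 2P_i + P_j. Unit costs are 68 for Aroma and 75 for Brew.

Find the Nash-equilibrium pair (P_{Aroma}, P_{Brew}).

139.6, 142.4

Aroma's profit: π = (P_{Aroma} − 68)(280 − 2P_{Aroma} + P_{Brew}).
∂π/∂P_{Aroma} = 416 − 4P_{Aroma} + P_{Brew} = 0 ⇒ P_{Aroma} = 104 + 0.25P_{Brew}.
Similarly P_{Brew} = 107.5 + 0.25P_{Aroma}.
Solving the two reaction functions simultaneously: (1 − (0.25)(0.25))P_{Aroma} = 104 + 0.25·107.5, so 0.9375P_{Aroma} = 130.875 and P_{Aroma} = 139.6.
Then P_{Brew} = 107.5 + 0.25·139.6 = 142.4.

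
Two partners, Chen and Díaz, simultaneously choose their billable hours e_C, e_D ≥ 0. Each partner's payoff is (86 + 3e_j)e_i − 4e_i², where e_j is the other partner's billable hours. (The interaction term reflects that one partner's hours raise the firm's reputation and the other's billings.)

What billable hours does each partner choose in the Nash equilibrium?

Chen's payoff is (86 + 3e_D)e_C − 4e_C².
∂π/∂e_C = 86 + 3e_D − 8e_C = 0, so e_C = 10.75 + 0.375e_D.
By symmetry e_D = e_C; substituting into the reaction function, 0.625e_C = 10.75 and e_C = 17.2.

17.2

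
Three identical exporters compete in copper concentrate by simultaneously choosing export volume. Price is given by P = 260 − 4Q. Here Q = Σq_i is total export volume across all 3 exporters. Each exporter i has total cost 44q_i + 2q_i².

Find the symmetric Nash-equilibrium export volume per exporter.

A representative exporter's profit is π_i = q_i(260 − 4Q) − 44q_i − 2q_i², with Q = q_i + Σ_{j≠i} q_j.
First-order condition: 216 − 12q_i − 4Σ_{j≠i} q_j = 0.
With identical exporters, set every q_j = q: then 216 − 12q − 8q = 0, i.e. q = 216/20 = 10.8.

10.8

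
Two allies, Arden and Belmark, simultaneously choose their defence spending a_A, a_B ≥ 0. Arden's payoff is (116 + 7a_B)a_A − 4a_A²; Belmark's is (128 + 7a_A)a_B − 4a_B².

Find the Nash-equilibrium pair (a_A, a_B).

121.6, 122.4

Expanding Arden's payoff: 116a_A + 7a_Ba_A − 4a_A².
∂π/∂a_A = 116 + 7a_B − 8a_A = 0, so a_A = 14.5 + 0.875a_B.
Likewise for Belmark: a_B = 16 + 0.875a_A.
Substituting the second reaction function into the first: a_A = 14.5 + 0.875(16 + 0.875a_A), which gives (15/64)a_A = 28.5 ⇒ a_A = 121.6.
Then a_B = 16 + 0.875·121.6 = 122.4.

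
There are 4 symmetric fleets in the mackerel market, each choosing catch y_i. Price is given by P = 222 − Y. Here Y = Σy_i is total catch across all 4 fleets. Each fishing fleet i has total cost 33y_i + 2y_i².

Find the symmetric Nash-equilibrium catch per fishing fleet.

21

A representative fishing fleet's profit is π_i = y_i(222 − Y) − 33y_i − 2y_i², with Y = y_i + Σ_{j≠i} y_j.
First-order condition: 189 − 6y_i − Σ_{j≠i} y_j = 0.
With identical fishing fleets, set every y_j = y: then 189 − 6y − 3y = 0, i.e. y = 189/9 = 21.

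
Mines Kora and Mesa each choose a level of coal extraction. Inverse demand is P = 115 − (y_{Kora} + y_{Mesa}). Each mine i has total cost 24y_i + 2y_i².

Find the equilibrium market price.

89

Mine Kora's profit: π = y_{Kora}(115 − (y_{Kora} + y_{Mesa})) − 24y_{Kora} − 2y_{Kora}².
∂π/∂y_{Kora} = 91 − 6y_{Kora} − y_{Mesa} = 0, so y_{Kora} = 91/6 − (1/6)y_{Mesa}.
By symmetry y_{Mesa} = y_{Kora}; substituting into the reaction function, (7/6)y_{Kora} = 91/6 and y_{Kora} = 13.
Equilibrium price: P = 115 − 26 = 89.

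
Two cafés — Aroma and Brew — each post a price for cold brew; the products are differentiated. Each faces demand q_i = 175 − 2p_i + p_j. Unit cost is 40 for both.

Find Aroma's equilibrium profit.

4050

Aroma's profit: π = (p_{Aroma} − 40)(175 − 2p_{Aroma} + p_{Brew}).
∂π/∂p_{Aroma} = 255 − 4p_{Aroma} + p_{Brew} = 0 ⇒ p_{Aroma} = 63.75 + 0.25p_{Brew}.
By symmetry p_{Brew} = p_{Aroma}; substituting into the reaction function, 0.75p_{Aroma} = 63.75 and p_{Aroma} = 85.
q_{Aroma} = 175 − 2·85 + 85 = 90.
Profit = (85 − 40)·90 = 4050.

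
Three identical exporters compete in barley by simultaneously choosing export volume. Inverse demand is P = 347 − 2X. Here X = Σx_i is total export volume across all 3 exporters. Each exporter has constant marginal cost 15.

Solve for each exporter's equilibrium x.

41.5

A representative exporter's profit is π_i = x_i(347 − 2X) − 15x_i, with X = x_i + Σ_{j≠i} x_j.
First-order condition: 332 − 4x_i − 2Σ_{j≠i} x_j = 0.
In a symmetric equilibrium every exporter chooses the same x, so Σ_{j≠i} x_j = 2x. The condition becomes 332 − 8x = 0, giving x = 332/8 = 41.5.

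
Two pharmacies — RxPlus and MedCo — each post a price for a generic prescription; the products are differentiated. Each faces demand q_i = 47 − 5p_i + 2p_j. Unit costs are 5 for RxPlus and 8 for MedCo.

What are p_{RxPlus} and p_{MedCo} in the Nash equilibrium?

RxPlus's profit: π = (p_{RxPlus} − 5)(47 − 5p_{RxPlus} + 2p_{MedCo}).
∂π/∂p_{RxPlus} = 72 − 10p_{RxPlus} + 2p_{MedCo} = 0 ⇒ p_{RxPlus} = 7.2 + 0.2p_{MedCo}.
Similarly p_{MedCo} = 8.7 + 0.2p_{RxPlus}.
Substituting the second reaction function into the first: p_{RxPlus} = 7.2 + 0.2(8.7 + 0.2p_{RxPlus}), which gives 0.96p_{RxPlus} = 8.94 ⇒ p_{RxPlus} = 9.3125.
Then p_{MedCo} = 8.7 + 0.2·9.3125 = 10.5625.

9.3125, 10.5625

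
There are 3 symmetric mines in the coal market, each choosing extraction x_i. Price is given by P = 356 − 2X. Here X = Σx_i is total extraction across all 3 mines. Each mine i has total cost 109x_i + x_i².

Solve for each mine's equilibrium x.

A representative mine's profit is π_i = x_i(356 − 2X) − 109x_i − x_i², with X = x_i + Σ_{j≠i} x_j.
First-order condition: 247 − 6x_i − 2Σ_{j≠i} x_j = 0.
In a symmetric equilibrium every mine chooses the same x, so Σ_{j≠i} x_j = 2x. The condition becomes 247 − 10x = 0, giving x = 247/10 = 24.7.

24.7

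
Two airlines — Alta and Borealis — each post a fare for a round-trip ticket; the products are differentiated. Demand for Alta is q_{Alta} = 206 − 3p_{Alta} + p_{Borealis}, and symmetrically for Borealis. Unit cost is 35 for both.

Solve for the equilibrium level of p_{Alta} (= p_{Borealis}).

62.2

Alta's profit: π = (p_{Alta} − 35)(206 − 3p_{Alta} + p_{Borealis}).
∂π/∂p_{Alta} = 311 − 6p_{Alta} + p_{Borealis} = 0 ⇒ p_{Alta} = 311/6 + (1/6)p_{Borealis}.
The game is symmetric, so in equilibrium p_{Borealis} = p_{Alta}: the reaction function gives (5/6)p_{Alta} = 311/6, hence p_{Alta} = 62.2.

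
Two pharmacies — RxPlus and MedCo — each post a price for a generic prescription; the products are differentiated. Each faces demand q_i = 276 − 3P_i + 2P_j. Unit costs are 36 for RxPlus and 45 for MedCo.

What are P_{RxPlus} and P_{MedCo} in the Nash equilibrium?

RxPlus's profit: π = (P_{RxPlus} − 36)(276 − 3P_{RxPlus} + 2P_{MedCo}).
∂π/∂P_{RxPlus} = 384 − 6P_{RxPlus} + 2P_{MedCo} = 0 ⇒ P_{RxPlus} = 64 + (1/3)P_{MedCo}.
Similarly P_{MedCo} = 68.5 + (1/3)P_{RxPlus}.
Solving the two reaction functions simultaneously: (1 − (1/3)(1/3))P_{RxPlus} = 64 + (1/3)·68.5, so (8/9)P_{RxPlus} = 521/6 and P_{RxPlus} = 97.6875.
Then P_{MedCo} = 68.5 + (1/3)·97.6875 = 101.0625.

97.6875, 101.0625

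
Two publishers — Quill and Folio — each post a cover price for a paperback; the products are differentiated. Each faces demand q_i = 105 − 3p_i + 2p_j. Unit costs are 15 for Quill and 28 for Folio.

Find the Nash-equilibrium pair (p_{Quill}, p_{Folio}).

Quill's profit: π = (p_{Quill} − 15)(105 − 3p_{Quill} + 2p_{Folio}).
∂π/∂p_{Quill} = 150 − 6p_{Quill} + 2p_{Folio} = 0 ⇒ p_{Quill} = 25 + (1/3)p_{Folio}.
Similarly p_{Folio} = 31.5 + (1/3)p_{Quill}.
Plugging p_{Folio} into Quill's best response: p_{Quill} = 25 + (1/3)(31.5 + (1/3)p_{Quill}) ⇒ (8/9)p_{Quill} = 35.5, so p_{Quill} = 39.9375.
Then p_{Folio} = 31.5 + (1/3)·39.9375 = 44.8125.

39.9375, 44.8125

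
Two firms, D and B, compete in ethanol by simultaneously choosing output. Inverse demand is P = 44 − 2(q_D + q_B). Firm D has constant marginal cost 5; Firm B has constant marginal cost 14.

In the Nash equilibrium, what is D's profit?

128

Firm D's profit: π = q_D(44 − 2(q_D + q_B)) − 5q_D.
∂π/∂q_D = 39 − 4q_D − 2q_B = 0, so q_D = 9.75 − 0.5q_B.
By the same steps for B: q_B = 7.5 − 0.5q_D.
Substituting the second reaction function into the first: q_D = 9.75 − 0.5(7.5 − 0.5q_D), which gives 0.75q_D = 6 ⇒ q_D = 8.
Then q_B = 7.5 − 0.5·8 = 3.5.
Price P = 44 − 2·11.5 = 21.
D's profit: (21 − 5)·8 = 128.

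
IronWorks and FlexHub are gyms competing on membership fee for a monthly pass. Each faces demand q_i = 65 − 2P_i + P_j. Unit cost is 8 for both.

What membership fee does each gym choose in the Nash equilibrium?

IronWorks's profit: π = (P_{IronWorks} − 8)(65 − 2P_{IronWorks} + P_{FlexHub}).
∂π/∂P_{IronWorks} = 81 − 4P_{IronWorks} + P_{FlexHub} = 0 ⇒ P_{IronWorks} = 20.25 + 0.25P_{FlexHub}.
The game is symmetric, so in equilibrium P_{FlexHub} = P_{IronWorks}: the reaction function gives 0.75P_{IronWorks} = 20.25, hence P_{IronWorks} = 27.

27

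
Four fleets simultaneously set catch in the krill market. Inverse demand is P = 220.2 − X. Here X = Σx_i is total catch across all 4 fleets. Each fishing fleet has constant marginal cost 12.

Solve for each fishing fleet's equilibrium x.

A representative fishing fleet's profit is π_i = x_i(220.2 − X) − 12x_i, with X = x_i + Σ_{j≠i} x_j.
First-order condition: 208.2 − 2x_i − Σ_{j≠i} x_j = 0.
In a symmetric equilibrium every fishing fleet chooses the same x, so Σ_{j≠i} x_j = 3x. The condition becomes 208.2 − 5x = 0, giving x = 208.2/5 = 41.64.

41.64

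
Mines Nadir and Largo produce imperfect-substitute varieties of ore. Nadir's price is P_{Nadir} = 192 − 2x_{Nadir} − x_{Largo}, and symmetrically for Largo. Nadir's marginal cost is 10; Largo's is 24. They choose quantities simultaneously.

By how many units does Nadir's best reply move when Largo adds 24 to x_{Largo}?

-6

Mine Nadir's profit: π = x_{Nadir}(192 − 2x_{Nadir} − x_{Largo}) − 10x_{Nadir}.
∂π/∂x_{Nadir} = 182 − 4x_{Nadir} − x_{Largo} = 0 ⇒ x_{Nadir} = 45.5 − 0.25x_{Largo}.
The reaction-function slope is −0.25, so a 24-unit rise in x_{Largo} moves x_{Nadir} by −0.25 × 24 = −6. Nadir's best response falls — the actions are strategic substitutes.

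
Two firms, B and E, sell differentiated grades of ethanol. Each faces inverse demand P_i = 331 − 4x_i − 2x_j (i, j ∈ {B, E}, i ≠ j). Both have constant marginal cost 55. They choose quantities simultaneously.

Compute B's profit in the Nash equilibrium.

Firm B's profit: π = x_B(331 − 4x_B − 2x_E) − 55x_B.
∂π/∂x_B = 276 − 8x_B − 2x_E = 0 ⇒ x_B = 34.5 − 0.25x_E.
By symmetry x_E = x_B; substituting into the reaction function, 1.25x_B = 34.5 and x_B = 27.6.
P_B = 331 − 4·27.6 − 2·27.6 = 165.4.
Profit = (165.4 − 55)·27.6 = 3047.04.

3047.04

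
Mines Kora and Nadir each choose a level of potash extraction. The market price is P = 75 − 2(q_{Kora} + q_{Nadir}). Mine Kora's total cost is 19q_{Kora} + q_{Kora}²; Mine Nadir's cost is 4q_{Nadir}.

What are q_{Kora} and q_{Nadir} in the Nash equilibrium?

4.1, 15.7

Mine Kora's profit: π = q_{Kora}(75 − 2(q_{Kora} + q_{Nadir})) − 19q_{Kora} − q_{Kora}².
∂π/∂q_{Kora} = 56 − 6q_{Kora} − 2q_{Nadir} = 0, so q_{Kora} = 28/3 − (1/3)q_{Nadir}.
For Nadir: ∂π/∂q_{Nadir} = 71 − 4q_{Nadir} − 2q_{Kora} = 0 ⇒ q_{Nadir} = 17.75 − 0.5q_{Kora}.
Substituting the second reaction function into the first: q_{Kora} = 28/3 − (1/3)(17.75 − 0.5q_{Kora}), which gives (5/6)q_{Kora} = 41/12 ⇒ q_{Kora} = 4.1.
Then q_{Nadir} = 17.75 − 0.5·4.1 = 15.7.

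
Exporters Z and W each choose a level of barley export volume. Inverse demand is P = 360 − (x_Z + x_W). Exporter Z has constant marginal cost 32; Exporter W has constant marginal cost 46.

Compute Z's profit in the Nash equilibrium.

12996

Exporter Z's profit: π = x_Z(360 − (x_Z + x_W)) − 32x_Z.
∂π/∂x_Z = 328 − 2x_Z − x_W = 0, so x_Z = 164 − 0.5x_W.
By the same steps for W: x_W = 157 − 0.5x_Z.
Substituting the second reaction function into the first: x_Z = 164 − 0.5(157 − 0.5x_Z), which gives 0.75x_Z = 85.5 ⇒ x_Z = 114.
Then x_W = 157 − 0.5·114 = 100.
Price P = 360 − 214 = 146.
Z's profit: (146 − 32)·114 = 12996.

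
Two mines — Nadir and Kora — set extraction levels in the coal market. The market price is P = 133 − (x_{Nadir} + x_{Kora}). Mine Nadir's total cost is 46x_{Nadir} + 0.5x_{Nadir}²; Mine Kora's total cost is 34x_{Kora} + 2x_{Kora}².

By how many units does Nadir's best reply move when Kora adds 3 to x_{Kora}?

Mine Nadir's profit: π = x_{Nadir}(133 − (x_{Nadir} + x_{Kora})) − 46x_{Nadir} − 0.5x_{Nadir}².
∂π/∂x_{Nadir} = 87 − 3x_{Nadir} − x_{Kora} = 0, so x_{Nadir} = 29 − (1/3)x_{Kora}.
The reaction-function slope is −1/3, so a 3-unit rise in x_{Kora} moves x_{Nadir} by −1/3 × 3 = −1. Nadir's best response falls — the actions are strategic substitutes.

-1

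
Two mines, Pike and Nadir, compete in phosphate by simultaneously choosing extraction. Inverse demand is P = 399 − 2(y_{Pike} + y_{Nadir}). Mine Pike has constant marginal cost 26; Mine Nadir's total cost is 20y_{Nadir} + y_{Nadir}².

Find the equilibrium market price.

Mine Pike's profit: π = y_{Pike}(399 − 2(y_{Pike} + y_{Nadir})) − 26y_{Pike}.
∂π/∂y_{Pike} = 373 − 4y_{Pike} − 2y_{Nadir} = 0, so y_{Pike} = 93.25 − 0.5y_{Nadir}.
For Nadir: ∂π/∂y_{Nadir} = 379 − 6y_{Nadir} − 2y_{Pike} = 0 ⇒ y_{Nadir} = 379/6 − (1/3)y_{Pike}.
Plugging y_{Nadir} into Pike's best response: y_{Pike} = 93.25 − 0.5(379/6 − (1/3)y_{Pike}) ⇒ (5/6)y_{Pike} = 185/3, so y_{Pike} = 74.
Then y_{Nadir} = 379/6 − (1/3)·74 = 38.5.
Equilibrium price: P = 399 − 2·112.5 = 174.

174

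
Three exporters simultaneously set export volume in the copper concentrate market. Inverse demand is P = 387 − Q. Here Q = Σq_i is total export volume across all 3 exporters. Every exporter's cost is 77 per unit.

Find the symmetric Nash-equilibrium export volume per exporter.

77.5

A representative exporter's profit is π_i = q_i(387 − Q) − 77q_i, with Q = q_i + Σ_{j≠i} q_j.
First-order condition: 310 − 2q_i − Σ_{j≠i} q_j = 0.
Imposing symmetry (q_j = q for all j) turns Σ_{j≠i} q_j into 2q, so 310 = 4q and q = 77.5.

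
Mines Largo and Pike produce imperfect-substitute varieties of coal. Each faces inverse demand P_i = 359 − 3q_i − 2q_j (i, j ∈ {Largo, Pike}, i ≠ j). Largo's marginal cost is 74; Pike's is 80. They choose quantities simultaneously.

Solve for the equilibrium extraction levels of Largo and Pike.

36, 34.5

Mine Largo's profit: π = q_{Largo}(359 − 3q_{Largo} − 2q_{Pike}) − 74q_{Largo}.
∂π/∂q_{Largo} = 285 − 6q_{Largo} − 2q_{Pike} = 0 ⇒ q_{Largo} = 47.5 − (1/3)q_{Pike}.
Similarly q_{Pike} = 46.5 − (1/3)q_{Largo}.
Substituting the second reaction function into the first: q_{Largo} = 47.5 − (1/3)(46.5 − (1/3)q_{Largo}), which gives (8/9)q_{Largo} = 32 ⇒ q_{Largo} = 36.
Then q_{Pike} = 46.5 − (1/3)·36 = 34.5.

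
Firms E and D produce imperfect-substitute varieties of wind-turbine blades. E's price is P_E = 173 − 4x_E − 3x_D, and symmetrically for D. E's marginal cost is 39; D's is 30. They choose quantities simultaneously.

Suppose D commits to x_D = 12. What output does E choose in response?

Firm E's profit: π = x_E(173 − 4x_E − 3x_D) − 39x_E.
∂π/∂x_E = 134 − 8x_E − 3x_D = 0 ⇒ x_E = 16.75 − 0.375x_D.
At x_D = 12: x_E = 16.75 − 0.375·12 = 12.25.

12.25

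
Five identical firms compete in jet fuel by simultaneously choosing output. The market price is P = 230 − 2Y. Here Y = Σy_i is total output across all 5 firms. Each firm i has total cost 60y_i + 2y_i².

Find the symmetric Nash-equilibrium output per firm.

10.625

A representative firm's profit is π_i = y_i(230 − 2Y) − 60y_i − 2y_i², with Y = y_i + Σ_{j≠i} y_j.
First-order condition: 170 − 8y_i − 2Σ_{j≠i} y_j = 0.
In a symmetric equilibrium every firm chooses the same y, so Σ_{j≠i} y_j = 4y. The condition becomes 170 − 16y = 0, giving y = 170/16 = 10.625.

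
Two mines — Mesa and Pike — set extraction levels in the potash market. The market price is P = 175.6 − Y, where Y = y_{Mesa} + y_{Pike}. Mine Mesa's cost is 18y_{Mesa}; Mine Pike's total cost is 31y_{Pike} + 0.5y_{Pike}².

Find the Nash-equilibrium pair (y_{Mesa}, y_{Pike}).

Mine Mesa's profit: π = y_{Mesa}(175.6 − (y_{Mesa} + y_{Pike})) − 18y_{Mesa}.
∂π/∂y_{Mesa} = 157.6 − 2y_{Mesa} − y_{Pike} = 0, so y_{Mesa} = 78.8 − 0.5y_{Pike}.
For Pike: ∂π/∂y_{Pike} = 144.6 − 3y_{Pike} − y_{Mesa} = 0 ⇒ y_{Pike} = 48.2 − (1/3)y_{Mesa}.
Substituting the second reaction function into the first: y_{Mesa} = 78.8 − 0.5(48.2 − (1/3)y_{Mesa}), which gives (5/6)y_{Mesa} = 54.7 ⇒ y_{Mesa} = 65.64.
Then y_{Pike} = 48.2 − (1/3)·65.64 = 26.32.

65.64, 26.32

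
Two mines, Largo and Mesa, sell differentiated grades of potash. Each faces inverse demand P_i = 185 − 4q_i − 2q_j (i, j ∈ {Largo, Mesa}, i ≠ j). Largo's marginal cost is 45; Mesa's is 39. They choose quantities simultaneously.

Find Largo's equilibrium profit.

Mine Largo's profit: π = q_{Largo}(185 − 4q_{Largo} − 2q_{Mesa}) − 45q_{Largo}.
∂π/∂q_{Largo} = 140 − 8q_{Largo} − 2q_{Mesa} = 0 ⇒ q_{Largo} = 17.5 − 0.25q_{Mesa}.
Similarly q_{Mesa} = 18.25 − 0.25q_{Largo}.
Solving the two reaction functions simultaneously: (1 − (−0.25)(−0.25))q_{Largo} = 17.5 − 0.25·18.25, so 0.9375q_{Largo} = 12.9375 and q_{Largo} = 13.8.
Then q_{Mesa} = 18.25 − 0.25·13.8 = 14.8.
P_{Largo} = 185 − 4·13.8 − 2·14.8 = 100.2.
Profit = (100.2 − 45)·13.8 = 761.76.

761.76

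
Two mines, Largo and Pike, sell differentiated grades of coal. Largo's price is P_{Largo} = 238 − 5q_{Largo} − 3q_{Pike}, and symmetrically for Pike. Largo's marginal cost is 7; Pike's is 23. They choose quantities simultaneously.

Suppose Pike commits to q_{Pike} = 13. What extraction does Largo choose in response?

Mine Largo's profit: π = q_{Largo}(238 − 5q_{Largo} − 3q_{Pike}) − 7q_{Largo}.
∂π/∂q_{Largo} = 231 − 10q_{Largo} − 3q_{Pike} = 0 ⇒ q_{Largo} = 23.1 − 0.3q_{Pike}.
At q_{Pike} = 13: q_{Largo} = 23.1 − 0.3·13 = 19.2.

19.2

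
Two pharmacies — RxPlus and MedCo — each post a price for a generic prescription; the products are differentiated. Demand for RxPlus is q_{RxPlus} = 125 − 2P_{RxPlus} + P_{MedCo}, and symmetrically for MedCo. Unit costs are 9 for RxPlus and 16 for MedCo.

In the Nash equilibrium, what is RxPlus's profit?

RxPlus's profit: π = (P_{RxPlus} − 9)(125 − 2P_{RxPlus} + P_{MedCo}).
∂π/∂P_{RxPlus} = 143 − 4P_{RxPlus} + P_{MedCo} = 0 ⇒ P_{RxPlus} = 35.75 + 0.25P_{MedCo}.
Similarly P_{MedCo} = 39.25 + 0.25P_{RxPlus}.
Plugging P_{MedCo} into RxPlus's best response: P_{RxPlus} = 35.75 + 0.25(39.25 + 0.25P_{RxPlus}) ⇒ 0.9375P_{RxPlus} = 45.5625, so P_{RxPlus} = 48.6.
Then P_{MedCo} = 39.25 + 0.25·48.6 = 51.4.
q_{RxPlus} = 125 − 2·48.6 + 51.4 = 79.2.
Profit = (48.6 − 9)·79.2 = 3136.32.

3136.32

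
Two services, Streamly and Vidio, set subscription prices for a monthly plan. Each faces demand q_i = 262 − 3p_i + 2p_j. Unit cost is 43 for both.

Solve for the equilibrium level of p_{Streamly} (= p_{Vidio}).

Streamly's profit: π = (p_{Streamly} − 43)(262 − 3p_{Streamly} + 2p_{Vidio}).
∂π/∂p_{Streamly} = 391 − 6p_{Streamly} + 2p_{Vidio} = 0 ⇒ p_{Streamly} = 391/6 + (1/3)p_{Vidio}.
Setting p_{Streamly} = p_{Vidio} in the reaction function: p_{Streamly} = 391/6 + (1/3)p_{Streamly}, so p_{Streamly} = (391/6) / (2/3) = 97.75.

97.75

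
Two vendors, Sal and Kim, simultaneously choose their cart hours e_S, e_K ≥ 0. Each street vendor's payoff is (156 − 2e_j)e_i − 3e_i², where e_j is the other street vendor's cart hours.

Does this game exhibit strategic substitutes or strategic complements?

strategic substitutes

Sal's payoff is (156 − 2e_K)e_S − 3e_S².
∂π/∂e_S = 156 − 2e_K − 6e_S = 0, so e_S = 26 − (1/3)e_K.
The best-response slope de_S/de_K = −1/3 < 0: the reaction function is downward-sloping, so the choices are strategic substitutes.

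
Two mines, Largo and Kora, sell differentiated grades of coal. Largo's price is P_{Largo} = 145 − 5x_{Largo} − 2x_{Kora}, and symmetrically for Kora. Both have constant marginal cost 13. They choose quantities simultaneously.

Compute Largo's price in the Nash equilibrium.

Mine Largo's profit: π = x_{Largo}(145 − 5x_{Largo} − 2x_{Kora}) − 13x_{Largo}.
∂π/∂x_{Largo} = 132 − 10x_{Largo} − 2x_{Kora} = 0 ⇒ x_{Largo} = 13.2 − 0.2x_{Kora}.
Setting x_{Largo} = x_{Kora} in the reaction function: x_{Largo} = 13.2 − 0.2x_{Largo}, so x_{Largo} = 13.2 / 1.2 = 11.
P_{Largo} = 145 − 5·11 − 2·11 = 68.

68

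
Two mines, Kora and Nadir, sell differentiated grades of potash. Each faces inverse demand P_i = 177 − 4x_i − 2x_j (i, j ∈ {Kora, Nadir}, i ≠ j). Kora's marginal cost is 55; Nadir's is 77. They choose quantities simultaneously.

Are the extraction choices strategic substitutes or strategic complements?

Mine Kora's profit: π = x_{Kora}(177 − 4x_{Kora} − 2x_{Nadir}) − 55x_{Kora}.
∂π/∂x_{Kora} = 122 − 8x_{Kora} − 2x_{Nadir} = 0 ⇒ x_{Kora} = 15.25 − 0.25x_{Nadir}.
The best-response slope dx_{Kora}/dx_{Nadir} = −0.25 < 0: the reaction function is downward-sloping, so the choices are strategic substitutes.

strategic substitutes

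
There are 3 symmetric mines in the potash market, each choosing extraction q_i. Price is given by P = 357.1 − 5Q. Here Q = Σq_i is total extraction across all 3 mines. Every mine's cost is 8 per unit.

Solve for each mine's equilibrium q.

17.455

A representative mine's profit is π_i = q_i(357.1 − 5Q) − 8q_i, with Q = q_i + Σ_{j≠i} q_j.
First-order condition: 349.1 − 10q_i − 5Σ_{j≠i} q_j = 0.
With identical mines, set every q_j = q: then 349.1 − 10q − 10q = 0, i.e. q = 349.1/20 = 17.455.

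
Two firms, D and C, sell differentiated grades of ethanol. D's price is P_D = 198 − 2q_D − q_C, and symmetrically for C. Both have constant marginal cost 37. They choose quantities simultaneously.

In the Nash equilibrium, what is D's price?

Firm D's profit: π = q_D(198 − 2q_D − q_C) − 37q_D.
∂π/∂q_D = 161 − 4q_D − q_C = 0 ⇒ q_D = 40.25 − 0.25q_C.
Setting q_D = q_C in the reaction function: q_D = 40.25 − 0.25q_D, so q_D = 40.25 / 1.25 = 32.2.
P_D = 198 − 2·32.2 − 32.2 = 101.4.

101.4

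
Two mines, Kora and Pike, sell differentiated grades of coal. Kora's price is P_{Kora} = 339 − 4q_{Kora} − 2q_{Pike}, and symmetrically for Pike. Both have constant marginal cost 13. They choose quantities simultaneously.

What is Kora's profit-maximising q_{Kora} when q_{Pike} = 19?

Mine Kora's profit: π = q_{Kora}(339 − 4q_{Kora} − 2q_{Pike}) − 13q_{Kora}.
∂π/∂q_{Kora} = 326 − 8q_{Kora} − 2q_{Pike} = 0 ⇒ q_{Kora} = 40.75 − 0.25q_{Pike}.
At q_{Pike} = 19: q_{Kora} = 40.75 − 0.25·19 = 36.

36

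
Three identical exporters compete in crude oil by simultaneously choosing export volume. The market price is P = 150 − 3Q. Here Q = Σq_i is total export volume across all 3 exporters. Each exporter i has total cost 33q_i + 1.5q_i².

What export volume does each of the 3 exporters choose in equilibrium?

7.8

A representative exporter's profit is π_i = q_i(150 − 3Q) − 33q_i − 1.5q_i², with Q = q_i + Σ_{j≠i} q_j.
First-order condition: 117 − 9q_i − 3Σ_{j≠i} q_j = 0.
In a symmetric equilibrium every exporter chooses the same q, so Σ_{j≠i} q_j = 2q. The condition becomes 117 − 15q = 0, giving q = 117/15 = 7.8.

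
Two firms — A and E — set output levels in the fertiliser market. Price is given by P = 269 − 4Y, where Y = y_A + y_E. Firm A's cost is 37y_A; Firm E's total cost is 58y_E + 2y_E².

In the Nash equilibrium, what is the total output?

33.75

Firm A's profit: π = y_A(269 − 4(y_A + y_E)) − 37y_A.
∂π/∂y_A = 232 − 8y_A − 4y_E = 0, so y_A = 29 − 0.5y_E.
For E: ∂π/∂y_E = 211 − 12y_E − 4y_A = 0 ⇒ y_E = 211/12 − (1/3)y_A.
Plugging y_E into A's best response: y_A = 29 − 0.5(211/12 − (1/3)y_A) ⇒ (5/6)y_A = 485/24, so y_A = 24.25.
Then y_E = 211/12 − (1/3)·24.25 = 9.5.
Total output: 24.25 + 9.5 = 33.75.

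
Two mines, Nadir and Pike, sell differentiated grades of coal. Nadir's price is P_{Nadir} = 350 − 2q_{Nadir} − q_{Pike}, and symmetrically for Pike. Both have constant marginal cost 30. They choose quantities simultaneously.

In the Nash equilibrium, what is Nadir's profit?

Mine Nadir's profit: π = q_{Nadir}(350 − 2q_{Nadir} − q_{Pike}) − 30q_{Nadir}.
∂π/∂q_{Nadir} = 320 − 4q_{Nadir} − q_{Pike} = 0 ⇒ q_{Nadir} = 80 − 0.25q_{Pike}.
Setting q_{Nadir} = q_{Pike} in the reaction function: q_{Nadir} = 80 − 0.25q_{Nadir}, so q_{Nadir} = 80 / 1.25 = 64.
P_{Nadir} = 350 − 2·64 − 64 = 158.
Profit = (158 − 30)·64 = 8192.

8192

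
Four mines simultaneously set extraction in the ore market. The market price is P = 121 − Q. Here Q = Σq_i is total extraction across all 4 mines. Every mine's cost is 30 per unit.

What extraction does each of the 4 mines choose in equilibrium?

18.2

A representative mine's profit is π_i = q_i(121 − Q) − 30q_i, with Q = q_i + Σ_{j≠i} q_j.
First-order condition: 91 − 2q_i − Σ_{j≠i} q_j = 0.
Imposing symmetry (q_j = q for all j) turns Σ_{j≠i} q_j into 3q, so 91 = 5q and q = 18.2.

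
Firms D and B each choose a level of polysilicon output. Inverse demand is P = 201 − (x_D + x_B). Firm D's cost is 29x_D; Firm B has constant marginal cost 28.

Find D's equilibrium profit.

Firm D's profit: π = x_D(201 − (x_D + x_B)) − 29x_D.
∂π/∂x_D = 172 − 2x_D − x_B = 0, so x_D = 86 − 0.5x_B.
By the same steps for B: x_B = 86.5 − 0.5x_D.
Solving the two reaction functions simultaneously: (1 − (−0.5)(−0.5))x_D = 86 − 0.5·86.5, so 0.75x_D = 42.75 and x_D = 57.
Then x_B = 86.5 − 0.5·57 = 58.
Price P = 201 − 115 = 86.
D's profit: (86 − 29)·57 = 3249.

3249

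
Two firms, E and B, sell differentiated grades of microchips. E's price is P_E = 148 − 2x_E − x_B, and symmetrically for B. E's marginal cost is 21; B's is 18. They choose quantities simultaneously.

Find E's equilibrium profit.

Firm E's profit: π = x_E(148 − 2x_E − x_B) − 21x_E.
∂π/∂x_E = 127 − 4x_E − x_B = 0 ⇒ x_E = 31.75 − 0.25x_B.
Similarly x_B = 32.5 − 0.25x_E.
Plugging x_B into E's best response: x_E = 31.75 − 0.25(32.5 − 0.25x_E) ⇒ 0.9375x_E = 23.625, so x_E = 25.2.
Then x_B = 32.5 − 0.25·25.2 = 26.2.
P_E = 148 − 2·25.2 − 26.2 = 71.4.
Profit = (71.4 − 21)·25.2 = 1270.08.

1270.08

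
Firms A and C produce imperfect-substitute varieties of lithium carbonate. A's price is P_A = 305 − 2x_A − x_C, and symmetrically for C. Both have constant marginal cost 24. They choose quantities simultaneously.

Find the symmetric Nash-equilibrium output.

56.2

Firm A's profit: π = x_A(305 − 2x_A − x_C) − 24x_A.
∂π/∂x_A = 281 − 4x_A − x_C = 0 ⇒ x_A = 70.25 − 0.25x_C.
By symmetry x_C = x_A; substituting into the reaction function, 1.25x_A = 70.25 and x_A = 56.2.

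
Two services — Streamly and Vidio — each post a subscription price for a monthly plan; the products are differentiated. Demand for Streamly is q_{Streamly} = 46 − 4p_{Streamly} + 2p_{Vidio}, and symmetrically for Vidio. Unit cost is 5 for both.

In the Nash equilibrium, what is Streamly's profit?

144

Streamly's profit: π = (p_{Streamly} − 5)(46 − 4p_{Streamly} + 2p_{Vidio}).
∂π/∂p_{Streamly} = 66 − 8p_{Streamly} + 2p_{Vidio} = 0 ⇒ p_{Streamly} = 8.25 + 0.25p_{Vidio}.
By symmetry p_{Vidio} = p_{Streamly}; substituting into the reaction function, 0.75p_{Streamly} = 8.25 and p_{Streamly} = 11.
q_{Streamly} = 46 − 4·11 + 2·11 = 24.
Profit = (11 − 5)·24 = 144.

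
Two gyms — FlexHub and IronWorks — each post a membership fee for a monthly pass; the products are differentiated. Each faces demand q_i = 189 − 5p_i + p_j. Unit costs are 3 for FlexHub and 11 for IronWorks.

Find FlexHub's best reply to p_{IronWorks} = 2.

20.6

FlexHub's profit: π = (p_{FlexHub} − 3)(189 − 5p_{FlexHub} + p_{IronWorks}).
∂π/∂p_{FlexHub} = 204 − 10p_{FlexHub} + p_{IronWorks} = 0 ⇒ p_{FlexHub} = 20.4 + 0.1p_{IronWorks}.
At p_{IronWorks} = 2: p_{FlexHub} = 20.4 + 0.1·2 = 20.6.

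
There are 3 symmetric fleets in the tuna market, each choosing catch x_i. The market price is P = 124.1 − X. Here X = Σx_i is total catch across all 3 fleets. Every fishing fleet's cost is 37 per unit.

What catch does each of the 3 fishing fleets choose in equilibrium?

A representative fishing fleet's profit is π_i = x_i(124.1 − X) − 37x_i, with X = x_i + Σ_{j≠i} x_j.
First-order condition: 87.1 − 2x_i − Σ_{j≠i} x_j = 0.
With identical fishing fleets, set every x_j = x: then 87.1 − 2x − 2x = 0, i.e. x = 87.1/4 = 21.775.

21.775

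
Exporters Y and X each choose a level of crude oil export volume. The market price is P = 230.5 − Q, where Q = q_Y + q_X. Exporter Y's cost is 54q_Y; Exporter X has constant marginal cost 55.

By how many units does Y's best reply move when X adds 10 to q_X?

-5

Exporter Y's profit: π = q_Y(230.5 − (q_Y + q_X)) − 54q_Y.
∂π/∂q_Y = 176.5 − 2q_Y − q_X = 0, so q_Y = 88.25 − 0.5q_X.
The reaction-function slope is −0.5, so a 10-unit rise in q_X moves q_Y by −0.5 × 10 = −5. Y's best response falls — the actions are strategic substitutes.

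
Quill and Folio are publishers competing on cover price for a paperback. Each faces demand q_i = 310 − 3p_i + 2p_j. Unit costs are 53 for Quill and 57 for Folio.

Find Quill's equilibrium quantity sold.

195

Quill's profit: π = (p_{Quill} − 53)(310 − 3p_{Quill} + 2p_{Folio}).
∂π/∂p_{Quill} = 469 − 6p_{Quill} + 2p_{Folio} = 0 ⇒ p_{Quill} = 469/6 + (1/3)p_{Folio}.
Similarly p_{Folio} = 481/6 + (1/3)p_{Quill}.
Substituting the second reaction function into the first: p_{Quill} = 469/6 + (1/3)(481/6 + (1/3)p_{Quill}), which gives (8/9)p_{Quill} = 944/9 ⇒ p_{Quill} = 118.
Then p_{Folio} = 481/6 + (1/3)·118 = 119.5.
q_{Quill} = 310 − 3·118 + 2·119.5 = 195.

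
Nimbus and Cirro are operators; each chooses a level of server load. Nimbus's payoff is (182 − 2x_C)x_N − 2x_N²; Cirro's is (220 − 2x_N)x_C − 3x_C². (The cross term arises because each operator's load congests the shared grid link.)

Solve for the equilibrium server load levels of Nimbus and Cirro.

Expanding Nimbus's payoff: 182x_N − 2x_Cx_N − 2x_N².
∂π/∂x_N = 182 − 2x_C − 4x_N = 0, so x_N = 45.5 − 0.5x_C.
Likewise for Cirro: x_C = 110/3 − (1/3)x_N.
Substituting the second reaction function into the first: x_N = 45.5 − 0.5(110/3 − (1/3)x_N), which gives (5/6)x_N = 163/6 ⇒ x_N = 32.6.
Then x_C = 110/3 − (1/3)·32.6 = 25.8.

32.6, 25.8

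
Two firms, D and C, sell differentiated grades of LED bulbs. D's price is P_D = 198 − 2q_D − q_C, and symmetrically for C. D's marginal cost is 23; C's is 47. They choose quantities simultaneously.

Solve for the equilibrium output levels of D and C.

Firm D's profit: π = q_D(198 − 2q_D − q_C) − 23q_D.
∂π/∂q_D = 175 − 4q_D − q_C = 0 ⇒ q_D = 43.75 − 0.25q_C.
Similarly q_C = 37.75 − 0.25q_D.
Solving the two reaction functions simultaneously: (1 − (−0.25)(−0.25))q_D = 43.75 − 0.25·37.75, so 0.9375q_D = 34.3125 and q_D = 36.6.
Then q_C = 37.75 − 0.25·36.6 = 28.6.

36.6, 28.6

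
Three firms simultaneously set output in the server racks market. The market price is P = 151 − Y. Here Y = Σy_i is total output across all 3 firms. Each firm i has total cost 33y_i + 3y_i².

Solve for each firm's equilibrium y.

A representative firm's profit is π_i = y_i(151 − Y) − 33y_i − 3y_i², with Y = y_i + Σ_{j≠i} y_j.
First-order condition: 118 − 8y_i − Σ_{j≠i} y_j = 0.
With identical firms, set every y_j = y: then 118 − 8y − 2y = 0, i.e. y = 118/10 = 11.8.

11.8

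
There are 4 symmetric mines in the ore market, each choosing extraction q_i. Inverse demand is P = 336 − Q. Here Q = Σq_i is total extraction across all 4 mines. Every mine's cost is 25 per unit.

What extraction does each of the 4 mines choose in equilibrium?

A representative mine's profit is π_i = q_i(336 − Q) − 25q_i, with Q = q_i + Σ_{j≠i} q_j.
First-order condition: 311 − 2q_i − Σ_{j≠i} q_j = 0.
Imposing symmetry (q_j = q for all j) turns Σ_{j≠i} q_j into 3q, so 311 = 5q and q = 62.2.

62.2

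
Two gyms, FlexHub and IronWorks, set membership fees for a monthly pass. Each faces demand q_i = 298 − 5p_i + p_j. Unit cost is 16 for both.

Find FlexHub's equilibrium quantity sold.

130

FlexHub's profit: π = (p_{FlexHub} − 16)(298 − 5p_{FlexHub} + p_{IronWorks}).
∂π/∂p_{FlexHub} = 378 − 10p_{FlexHub} + p_{IronWorks} = 0 ⇒ p_{FlexHub} = 37.8 + 0.1p_{IronWorks}.
By symmetry p_{IronWorks} = p_{FlexHub}; substituting into the reaction function, 0.9p_{FlexHub} = 37.8 and p_{FlexHub} = 42.
q_{FlexHub} = 298 − 5·42 + 42 = 130.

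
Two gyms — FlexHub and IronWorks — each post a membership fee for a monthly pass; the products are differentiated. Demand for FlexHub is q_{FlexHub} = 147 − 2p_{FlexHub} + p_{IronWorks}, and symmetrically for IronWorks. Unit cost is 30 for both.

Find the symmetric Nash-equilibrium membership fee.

FlexHub's profit: π = (p_{FlexHub} − 30)(147 − 2p_{FlexHub} + p_{IronWorks}).
∂π/∂p_{FlexHub} = 207 − 4p_{FlexHub} + p_{IronWorks} = 0 ⇒ p_{FlexHub} = 51.75 + 0.25p_{IronWorks}.
By symmetry p_{IronWorks} = p_{FlexHub}; substituting into the reaction function, 0.75p_{FlexHub} = 51.75 and p_{FlexHub} = 69.

69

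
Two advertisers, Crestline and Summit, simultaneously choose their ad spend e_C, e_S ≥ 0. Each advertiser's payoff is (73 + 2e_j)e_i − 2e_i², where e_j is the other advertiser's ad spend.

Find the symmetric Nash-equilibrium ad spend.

36.5

Crestline's payoff is (73 + 2e_S)e_C − 2e_C².
∂π/∂e_C = 73 + 2e_S − 4e_C = 0, so e_C = 18.25 + 0.5e_S.
By symmetry e_S = e_C; substituting into the reaction function, 0.5e_C = 18.25 and e_C = 36.5.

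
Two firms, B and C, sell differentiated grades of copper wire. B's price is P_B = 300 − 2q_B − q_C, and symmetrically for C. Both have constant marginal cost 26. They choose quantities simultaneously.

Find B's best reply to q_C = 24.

62.5

Firm B's profit: π = q_B(300 − 2q_B − q_C) − 26q_B.
∂π/∂q_B = 274 − 4q_B − q_C = 0 ⇒ q_B = 68.5 − 0.25q_C.
At q_C = 24: q_B = 68.5 − 0.25·24 = 62.5.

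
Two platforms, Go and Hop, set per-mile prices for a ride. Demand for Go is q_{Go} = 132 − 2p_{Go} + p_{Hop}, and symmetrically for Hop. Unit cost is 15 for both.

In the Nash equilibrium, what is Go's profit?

3042

Go's profit: π = (p_{Go} − 15)(132 − 2p_{Go} + p_{Hop}).
∂π/∂p_{Go} = 162 − 4p_{Go} + p_{Hop} = 0 ⇒ p_{Go} = 40.5 + 0.25p_{Hop}.
By symmetry p_{Hop} = p_{Go}; substituting into the reaction function, 0.75p_{Go} = 40.5 and p_{Go} = 54.
q_{Go} = 132 − 2·54 + 54 = 78.
Profit = (54 − 15)·78 = 3042.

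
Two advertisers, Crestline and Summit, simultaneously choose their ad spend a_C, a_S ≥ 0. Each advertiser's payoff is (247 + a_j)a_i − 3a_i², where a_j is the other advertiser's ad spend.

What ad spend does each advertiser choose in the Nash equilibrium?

49.4

Crestline's payoff is (247 + a_S)a_C − 3a_C².
∂π/∂a_C = 247 + a_S − 6a_C = 0, so a_C = 247/6 + (1/6)a_S.
The game is symmetric, so in equilibrium a_S = a_C: the reaction function gives (5/6)a_C = 247/6, hence a_C = 49.4.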